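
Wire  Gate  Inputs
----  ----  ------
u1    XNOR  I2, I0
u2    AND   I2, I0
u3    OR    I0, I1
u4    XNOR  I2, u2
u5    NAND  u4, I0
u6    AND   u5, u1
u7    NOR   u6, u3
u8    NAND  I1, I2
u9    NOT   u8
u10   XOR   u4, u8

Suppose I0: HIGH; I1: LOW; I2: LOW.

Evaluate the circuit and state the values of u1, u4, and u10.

u1 = I2 XNOR I0 = LOW XNOR HIGH = LOW
u2 = I2 AND I0 = LOW AND HIGH = LOW
u4 = I2 XNOR u2 = LOW XNOR LOW = HIGH
u8 = I1 NAND I2 = LOW NAND LOW = HIGH
u10 = u4 XOR u8 = HIGH XOR HIGH = LOW

u1 = LOW, u4 = HIGH, u10 = LOW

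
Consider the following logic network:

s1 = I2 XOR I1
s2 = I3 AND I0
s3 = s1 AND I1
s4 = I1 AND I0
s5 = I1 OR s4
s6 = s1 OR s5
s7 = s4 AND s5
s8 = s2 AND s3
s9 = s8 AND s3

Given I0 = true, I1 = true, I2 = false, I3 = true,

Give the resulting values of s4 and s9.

s4 = true  s9 = true

s1 = I2 XOR I1 = false XOR true = true
s2 = I3 AND I0 = true AND true = true
s3 = s1 AND I1 = true AND true = true
s4 = I1 AND I0 = true AND true = true
s8 = s2 AND s3 = true AND true = true
s9 = s8 AND s3 = true AND true = true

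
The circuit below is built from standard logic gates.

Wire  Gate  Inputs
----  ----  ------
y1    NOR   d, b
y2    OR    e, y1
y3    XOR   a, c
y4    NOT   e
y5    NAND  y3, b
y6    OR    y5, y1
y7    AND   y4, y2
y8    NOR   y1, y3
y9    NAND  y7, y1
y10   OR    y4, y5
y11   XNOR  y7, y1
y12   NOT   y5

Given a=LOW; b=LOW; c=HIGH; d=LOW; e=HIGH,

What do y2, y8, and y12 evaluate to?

y2 = HIGH; y8 = LOW; y12 = LOW

y1 = d NOR b = LOW NOR LOW = HIGH
y2 = e OR y1 = HIGH OR HIGH = HIGH
y3 = a XOR c = LOW XOR HIGH = HIGH
y5 = y3 NAND b = HIGH NAND LOW = HIGH
y8 = y1 NOR y3 = HIGH NOR HIGH = LOW
y12 = NOT y5 = NOT HIGH = LOW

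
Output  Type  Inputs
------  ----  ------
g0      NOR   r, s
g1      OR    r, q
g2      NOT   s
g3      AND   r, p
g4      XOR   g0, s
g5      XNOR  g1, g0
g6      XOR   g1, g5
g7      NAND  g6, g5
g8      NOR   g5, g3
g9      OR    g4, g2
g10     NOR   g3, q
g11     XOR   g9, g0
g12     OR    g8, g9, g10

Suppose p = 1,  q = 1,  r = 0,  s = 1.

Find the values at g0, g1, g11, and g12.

g0 = 0, g1 = 1, g11 = 1, g12 = 1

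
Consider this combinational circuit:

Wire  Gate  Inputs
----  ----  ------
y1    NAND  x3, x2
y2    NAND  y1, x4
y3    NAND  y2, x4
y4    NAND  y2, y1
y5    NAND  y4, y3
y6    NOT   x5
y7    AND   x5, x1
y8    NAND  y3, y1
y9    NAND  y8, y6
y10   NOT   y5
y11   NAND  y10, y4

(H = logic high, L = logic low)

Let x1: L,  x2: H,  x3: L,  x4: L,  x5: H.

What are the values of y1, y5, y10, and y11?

y1 = x3 NAND x2 = L NAND H = H
y2 = y1 NAND x4 = H NAND L = H
y3 = y2 NAND x4 = H NAND L = H
y4 = y2 NAND y1 = H NAND H = L
y5 = y4 NAND y3 = L NAND H = H
y10 = NOT y5 = NOT H = L
y11 = y10 NAND y4 = L NAND L = H

y1 = H, y5 = H, y10 = L, y11 = H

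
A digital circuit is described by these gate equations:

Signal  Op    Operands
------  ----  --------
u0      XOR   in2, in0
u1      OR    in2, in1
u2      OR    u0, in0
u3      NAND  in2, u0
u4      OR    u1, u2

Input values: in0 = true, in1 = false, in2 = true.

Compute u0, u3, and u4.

u0 = in2 XOR in0 = true XOR true = false
u1 = in2 OR in1 = true OR false = true
u2 = u0 OR in0 = false OR true = true
u3 = in2 NAND u0 = true NAND false = true
u4 = u1 OR u2 = true OR true = true

u0 = false, u3 = true, u4 = true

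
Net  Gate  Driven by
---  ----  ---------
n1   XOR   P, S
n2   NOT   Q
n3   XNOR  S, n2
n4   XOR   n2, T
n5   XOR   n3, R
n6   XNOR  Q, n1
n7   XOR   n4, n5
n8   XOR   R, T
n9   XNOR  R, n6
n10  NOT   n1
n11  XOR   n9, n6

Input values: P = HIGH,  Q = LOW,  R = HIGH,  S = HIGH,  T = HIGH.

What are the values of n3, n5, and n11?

n1 = P XOR S = HIGH XOR HIGH = LOW
n2 = NOT Q = NOT LOW = HIGH
n3 = S XNOR n2 = HIGH XNOR HIGH = HIGH
n5 = n3 XOR R = HIGH XOR HIGH = LOW
n6 = Q XNOR n1 = LOW XNOR LOW = HIGH
n9 = R XNOR n6 = HIGH XNOR HIGH = HIGH
n11 = n9 XOR n6 = HIGH XOR HIGH = LOW

n3 = HIGH, n5 = LOW, n11 = LOW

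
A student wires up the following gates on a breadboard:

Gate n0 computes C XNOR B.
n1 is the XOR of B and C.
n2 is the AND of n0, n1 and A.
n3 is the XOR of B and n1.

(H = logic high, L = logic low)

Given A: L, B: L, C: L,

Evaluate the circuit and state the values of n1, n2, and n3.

n1 = L, n2 = L, n3 = L

n0 = C XNOR B = L XNOR L = H
n1 = B XOR C = L XOR L = L
n2 = n0 AND n1 AND A = H AND L AND L = L
n3 = B XOR n1 = L XOR L = L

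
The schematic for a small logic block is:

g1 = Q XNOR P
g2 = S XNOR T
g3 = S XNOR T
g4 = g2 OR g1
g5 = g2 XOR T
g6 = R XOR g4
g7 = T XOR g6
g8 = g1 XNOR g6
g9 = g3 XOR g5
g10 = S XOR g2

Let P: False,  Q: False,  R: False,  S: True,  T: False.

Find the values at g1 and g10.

g1 = True; g10 = True

g1 = Q XNOR P = False XNOR False = True
g2 = S XNOR T = True XNOR False = False
g10 = S XOR g2 = True XOR False = True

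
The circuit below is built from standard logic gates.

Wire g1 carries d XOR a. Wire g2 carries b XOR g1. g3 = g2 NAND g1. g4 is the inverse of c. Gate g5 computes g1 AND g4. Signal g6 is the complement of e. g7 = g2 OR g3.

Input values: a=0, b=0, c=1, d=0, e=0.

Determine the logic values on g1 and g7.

g1 = d XOR a = 0 XOR 0 = 0
g2 = b XOR g1 = 0 XOR 0 = 0
g3 = g2 NAND g1 = 0 NAND 0 = 1
g7 = g2 OR g3 = 0 OR 1 = 1

g1 = 0; g7 = 1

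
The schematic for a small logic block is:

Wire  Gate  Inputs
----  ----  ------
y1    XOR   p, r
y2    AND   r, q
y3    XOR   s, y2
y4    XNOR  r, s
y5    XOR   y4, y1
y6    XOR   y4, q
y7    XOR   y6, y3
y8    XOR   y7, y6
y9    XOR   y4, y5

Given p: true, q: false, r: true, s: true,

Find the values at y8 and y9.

y1 = p XOR r = true XOR true = false
y2 = r AND q = true AND false = false
y3 = s XOR y2 = true XOR false = true
y4 = r XNOR s = true XNOR true = true
y5 = y4 XOR y1 = true XOR false = true
y6 = y4 XOR q = true XOR false = true
y7 = y6 XOR y3 = true XOR true = false
y8 = y7 XOR y6 = false XOR true = true
y9 = y4 XOR y5 = true XOR true = false

y8 = true  y9 = false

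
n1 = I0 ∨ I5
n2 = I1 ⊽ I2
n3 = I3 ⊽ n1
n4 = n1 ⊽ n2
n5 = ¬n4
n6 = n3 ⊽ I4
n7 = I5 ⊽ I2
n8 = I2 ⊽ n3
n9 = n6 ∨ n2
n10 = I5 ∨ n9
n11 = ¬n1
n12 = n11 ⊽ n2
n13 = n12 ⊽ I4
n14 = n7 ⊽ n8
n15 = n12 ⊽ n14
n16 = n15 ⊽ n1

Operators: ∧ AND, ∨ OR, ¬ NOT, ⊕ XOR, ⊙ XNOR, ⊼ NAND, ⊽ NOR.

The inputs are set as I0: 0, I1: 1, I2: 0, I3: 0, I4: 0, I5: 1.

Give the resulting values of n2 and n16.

n2 = 0, n16 = 0

n1 = I0 OR I5 = 0 OR 1 = 1
n2 = I1 NOR I2 = 1 NOR 0 = 0
n3 = I3 NOR n1 = 0 NOR 1 = 0
n7 = I5 NOR I2 = 1 NOR 0 = 0
n8 = I2 NOR n3 = 0 NOR 0 = 1
n11 = NOT n1 = NOT 1 = 0
n12 = n11 NOR n2 = 0 NOR 0 = 1
n14 = n7 NOR n8 = 0 NOR 1 = 0
n15 = n12 NOR n14 = 1 NOR 0 = 0
n16 = n15 NOR n1 = 0 NOR 1 = 0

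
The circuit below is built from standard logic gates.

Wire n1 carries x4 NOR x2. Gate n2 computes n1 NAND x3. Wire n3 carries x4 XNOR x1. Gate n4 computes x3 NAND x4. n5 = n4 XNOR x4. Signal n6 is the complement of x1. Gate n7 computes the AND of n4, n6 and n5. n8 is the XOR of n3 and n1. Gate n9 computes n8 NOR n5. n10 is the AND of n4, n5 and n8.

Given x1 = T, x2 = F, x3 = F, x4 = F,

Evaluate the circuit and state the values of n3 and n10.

n3 = F; n10 = F

n1 = x4 NOR x2 = F NOR F = T
n3 = x4 XNOR x1 = F XNOR T = F
n4 = x3 NAND x4 = F NAND F = T
n5 = n4 XNOR x4 = T XNOR F = F
n8 = n3 XOR n1 = F XOR T = T
n10 = n4 AND n5 AND n8 = T AND F AND T = F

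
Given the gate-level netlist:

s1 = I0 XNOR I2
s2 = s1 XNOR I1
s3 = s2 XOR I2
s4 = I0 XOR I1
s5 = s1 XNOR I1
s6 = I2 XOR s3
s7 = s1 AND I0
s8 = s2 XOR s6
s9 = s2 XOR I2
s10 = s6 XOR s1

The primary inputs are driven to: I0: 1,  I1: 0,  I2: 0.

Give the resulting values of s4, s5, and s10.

s1 = I0 XNOR I2 = 1 XNOR 0 = 0
s2 = s1 XNOR I1 = 0 XNOR 0 = 1
s3 = s2 XOR I2 = 1 XOR 0 = 1
s4 = I0 XOR I1 = 1 XOR 0 = 1
s5 = s1 XNOR I1 = 0 XNOR 0 = 1
s6 = I2 XOR s3 = 0 XOR 1 = 1
s10 = s6 XOR s1 = 1 XOR 0 = 1

s4 = 1; s5 = 1; s10 = 1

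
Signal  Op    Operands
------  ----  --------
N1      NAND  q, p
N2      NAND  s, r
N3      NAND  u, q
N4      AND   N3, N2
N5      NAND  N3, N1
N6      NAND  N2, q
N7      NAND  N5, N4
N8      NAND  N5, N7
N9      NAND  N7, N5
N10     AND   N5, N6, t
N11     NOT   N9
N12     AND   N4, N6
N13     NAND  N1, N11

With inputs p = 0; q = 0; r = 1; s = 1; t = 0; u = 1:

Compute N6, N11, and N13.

N6 = 1, N11 = 0, N13 = 1

N1 = q NAND p = 0 NAND 0 = 1
N2 = s NAND r = 1 NAND 1 = 0
N3 = u NAND q = 1 NAND 0 = 1
N4 = N3 AND N2 = 1 AND 0 = 0
N5 = N3 NAND N1 = 1 NAND 1 = 0
N6 = N2 NAND q = 0 NAND 0 = 1
N7 = N5 NAND N4 = 0 NAND 0 = 1
N9 = N7 NAND N5 = 1 NAND 0 = 1
N11 = NOT N9 = NOT 1 = 0
N13 = N1 NAND N11 = 1 NAND 0 = 1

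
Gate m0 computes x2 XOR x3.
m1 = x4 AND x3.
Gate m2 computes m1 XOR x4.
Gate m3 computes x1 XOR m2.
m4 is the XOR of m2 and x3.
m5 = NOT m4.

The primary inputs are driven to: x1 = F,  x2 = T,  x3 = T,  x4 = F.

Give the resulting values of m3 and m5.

m1 = x4 AND x3 = F AND T = F
m2 = m1 XOR x4 = F XOR F = F
m3 = x1 XOR m2 = F XOR F = F
m4 = m2 XOR x3 = F XOR T = T
m5 = NOT m4 = NOT T = F

m3 = F, m5 = F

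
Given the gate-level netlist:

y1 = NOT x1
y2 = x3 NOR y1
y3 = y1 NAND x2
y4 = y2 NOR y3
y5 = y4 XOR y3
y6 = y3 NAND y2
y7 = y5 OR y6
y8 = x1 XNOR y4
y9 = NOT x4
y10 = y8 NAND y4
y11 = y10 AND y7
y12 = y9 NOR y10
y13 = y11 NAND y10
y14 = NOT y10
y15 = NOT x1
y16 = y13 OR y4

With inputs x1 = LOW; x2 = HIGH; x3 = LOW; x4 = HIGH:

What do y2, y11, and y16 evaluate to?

y2 = LOW, y11 = HIGH, y16 = HIGH

y1 = NOT x1 = NOT LOW = HIGH
y2 = x3 NOR y1 = LOW NOR HIGH = LOW
y3 = y1 NAND x2 = HIGH NAND HIGH = LOW
y4 = y2 NOR y3 = LOW NOR LOW = HIGH
y5 = y4 XOR y3 = HIGH XOR LOW = HIGH
y6 = y3 NAND y2 = LOW NAND LOW = HIGH
y7 = y5 OR y6 = HIGH OR HIGH = HIGH
y8 = x1 XNOR y4 = LOW XNOR HIGH = LOW
y10 = y8 NAND y4 = LOW NAND HIGH = HIGH
y11 = y10 AND y7 = HIGH AND HIGH = HIGH
y13 = y11 NAND y10 = HIGH NAND HIGH = LOW
y16 = y13 OR y4 = LOW OR HIGH = HIGH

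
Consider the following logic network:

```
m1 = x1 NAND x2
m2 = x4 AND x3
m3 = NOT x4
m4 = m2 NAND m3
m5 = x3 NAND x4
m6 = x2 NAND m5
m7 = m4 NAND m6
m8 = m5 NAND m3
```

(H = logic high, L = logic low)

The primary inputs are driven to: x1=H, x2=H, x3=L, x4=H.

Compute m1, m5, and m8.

m1 = L  m5 = H  m8 = H

m1 = x1 NAND x2 = H NAND H = L
m3 = NOT x4 = NOT H = L
m5 = x3 NAND x4 = L NAND H = H
m8 = m5 NAND m3 = H NAND L = H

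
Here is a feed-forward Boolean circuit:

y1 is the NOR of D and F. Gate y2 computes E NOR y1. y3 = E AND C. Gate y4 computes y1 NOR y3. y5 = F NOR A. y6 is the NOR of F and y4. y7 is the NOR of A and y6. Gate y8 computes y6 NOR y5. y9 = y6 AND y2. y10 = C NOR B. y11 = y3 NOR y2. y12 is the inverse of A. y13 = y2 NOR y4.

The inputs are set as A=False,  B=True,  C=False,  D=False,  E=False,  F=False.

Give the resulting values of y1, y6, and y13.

y1 = True; y6 = True; y13 = True

y1 = D NOR F = False NOR False = True
y2 = E NOR y1 = False NOR True = False
y3 = E AND C = False AND False = False
y4 = y1 NOR y3 = True NOR False = False
y6 = F NOR y4 = False NOR False = True
y13 = y2 NOR y4 = False NOR False = True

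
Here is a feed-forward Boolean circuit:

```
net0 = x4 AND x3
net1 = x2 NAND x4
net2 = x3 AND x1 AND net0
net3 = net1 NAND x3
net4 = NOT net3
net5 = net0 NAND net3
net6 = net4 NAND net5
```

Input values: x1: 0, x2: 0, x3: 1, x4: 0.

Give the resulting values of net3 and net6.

net0 = x4 AND x3 = 0 AND 1 = 0
net1 = x2 NAND x4 = 0 NAND 0 = 1
net3 = net1 NAND x3 = 1 NAND 1 = 0
net4 = NOT net3 = NOT 0 = 1
net5 = net0 NAND net3 = 0 NAND 0 = 1
net6 = net4 NAND net5 = 1 NAND 1 = 0

net3 = 0, net6 = 0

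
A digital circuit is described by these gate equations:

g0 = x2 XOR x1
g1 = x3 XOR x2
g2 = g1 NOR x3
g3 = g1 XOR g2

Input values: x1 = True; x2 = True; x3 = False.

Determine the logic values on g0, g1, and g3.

g0 = False  g1 = True  g3 = True

g0 = x2 XOR x1 = True XOR True = False
g1 = x3 XOR x2 = False XOR True = True
g2 = g1 NOR x3 = True NOR False = False
g3 = g1 XOR g2 = True XOR False = True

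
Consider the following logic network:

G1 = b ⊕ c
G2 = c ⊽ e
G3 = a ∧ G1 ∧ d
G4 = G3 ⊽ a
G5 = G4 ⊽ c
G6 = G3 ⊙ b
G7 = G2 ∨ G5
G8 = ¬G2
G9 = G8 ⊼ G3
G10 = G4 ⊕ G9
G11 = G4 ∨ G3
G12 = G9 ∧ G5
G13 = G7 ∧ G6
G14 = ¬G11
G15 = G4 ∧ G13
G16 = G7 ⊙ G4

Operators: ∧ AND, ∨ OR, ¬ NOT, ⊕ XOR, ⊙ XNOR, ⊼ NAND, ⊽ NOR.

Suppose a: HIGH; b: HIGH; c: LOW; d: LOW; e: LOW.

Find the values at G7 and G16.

G7 = HIGH; G16 = LOW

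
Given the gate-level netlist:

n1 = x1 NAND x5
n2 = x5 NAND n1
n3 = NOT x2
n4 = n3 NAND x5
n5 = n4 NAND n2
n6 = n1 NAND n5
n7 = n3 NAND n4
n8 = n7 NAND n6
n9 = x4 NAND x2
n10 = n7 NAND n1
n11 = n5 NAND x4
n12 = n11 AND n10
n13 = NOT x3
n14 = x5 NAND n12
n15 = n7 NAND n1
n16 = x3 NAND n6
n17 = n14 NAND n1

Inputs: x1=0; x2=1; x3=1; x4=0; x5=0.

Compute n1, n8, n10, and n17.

n1 = x1 NAND x5 = 0 NAND 0 = 1
n2 = x5 NAND n1 = 0 NAND 1 = 1
n3 = NOT x2 = NOT 1 = 0
n4 = n3 NAND x5 = 0 NAND 0 = 1
n5 = n4 NAND n2 = 1 NAND 1 = 0
n6 = n1 NAND n5 = 1 NAND 0 = 1
n7 = n3 NAND n4 = 0 NAND 1 = 1
n8 = n7 NAND n6 = 1 NAND 1 = 0
n10 = n7 NAND n1 = 1 NAND 1 = 0
n11 = n5 NAND x4 = 0 NAND 0 = 1
n12 = n11 AND n10 = 1 AND 0 = 0
n14 = x5 NAND n12 = 0 NAND 0 = 1
n17 = n14 NAND n1 = 1 NAND 1 = 0

n1 = 1, n8 = 0, n10 = 0, n17 = 0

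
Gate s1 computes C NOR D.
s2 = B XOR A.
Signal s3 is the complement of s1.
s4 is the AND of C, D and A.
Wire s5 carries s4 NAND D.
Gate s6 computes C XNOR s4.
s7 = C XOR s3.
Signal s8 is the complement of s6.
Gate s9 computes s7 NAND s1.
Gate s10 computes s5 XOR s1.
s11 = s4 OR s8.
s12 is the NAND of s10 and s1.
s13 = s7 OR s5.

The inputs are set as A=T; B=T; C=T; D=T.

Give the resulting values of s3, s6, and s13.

s3 = T, s6 = T, s13 = F

s1 = C NOR D = T NOR T = F
s3 = NOT s1 = NOT F = T
s4 = C AND D AND A = T AND T AND T = T
s5 = s4 NAND D = T NAND T = F
s6 = C XNOR s4 = T XNOR T = T
s7 = C XOR s3 = T XOR T = F
s13 = s7 OR s5 = F OR F = F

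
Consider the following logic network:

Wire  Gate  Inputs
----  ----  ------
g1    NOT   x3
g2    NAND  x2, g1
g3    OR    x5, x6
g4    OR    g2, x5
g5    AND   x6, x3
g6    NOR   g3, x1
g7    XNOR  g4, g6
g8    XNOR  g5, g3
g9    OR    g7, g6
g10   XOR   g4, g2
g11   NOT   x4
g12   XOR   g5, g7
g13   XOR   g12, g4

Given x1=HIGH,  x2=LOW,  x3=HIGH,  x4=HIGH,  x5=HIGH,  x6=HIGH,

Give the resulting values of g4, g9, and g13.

g4 = HIGH  g9 = LOW  g13 = LOW

g1 = NOT x3 = NOT HIGH = LOW
g2 = x2 NAND g1 = LOW NAND LOW = HIGH
g3 = x5 OR x6 = HIGH OR HIGH = HIGH
g4 = g2 OR x5 = HIGH OR HIGH = HIGH
g5 = x6 AND x3 = HIGH AND HIGH = HIGH
g6 = g3 NOR x1 = HIGH NOR HIGH = LOW
g7 = g4 XNOR g6 = HIGH XNOR LOW = LOW
g9 = g7 OR g6 = LOW OR LOW = LOW
g12 = g5 XOR g7 = HIGH XOR LOW = HIGH
g13 = g12 XOR g4 = HIGH XOR HIGH = LOW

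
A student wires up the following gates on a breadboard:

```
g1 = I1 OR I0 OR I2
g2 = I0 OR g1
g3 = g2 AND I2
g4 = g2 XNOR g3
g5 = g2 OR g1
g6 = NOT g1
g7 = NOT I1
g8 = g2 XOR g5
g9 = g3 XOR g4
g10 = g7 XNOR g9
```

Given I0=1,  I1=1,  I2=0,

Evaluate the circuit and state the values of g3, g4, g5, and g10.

g3 = 0; g4 = 0; g5 = 1; g10 = 1

g1 = I1 OR I0 OR I2 = 1 OR 1 OR 0 = 1
g2 = I0 OR g1 = 1 OR 1 = 1
g3 = g2 AND I2 = 1 AND 0 = 0
g4 = g2 XNOR g3 = 1 XNOR 0 = 0
g5 = g2 OR g1 = 1 OR 1 = 1
g7 = NOT I1 = NOT 1 = 0
g9 = g3 XOR g4 = 0 XOR 0 = 0
g10 = g7 XNOR g9 = 0 XNOR 0 = 1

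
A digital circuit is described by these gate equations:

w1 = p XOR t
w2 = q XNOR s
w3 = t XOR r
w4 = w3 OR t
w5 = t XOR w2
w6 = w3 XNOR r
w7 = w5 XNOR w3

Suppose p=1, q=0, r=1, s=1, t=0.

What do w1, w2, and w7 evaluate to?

w1 = 1, w2 = 0, w7 = 0

w1 = p XOR t = 1 XOR 0 = 1
w2 = q XNOR s = 0 XNOR 1 = 0
w3 = t XOR r = 0 XOR 1 = 1
w5 = t XOR w2 = 0 XOR 0 = 0
w7 = w5 XNOR w3 = 0 XNOR 1 = 0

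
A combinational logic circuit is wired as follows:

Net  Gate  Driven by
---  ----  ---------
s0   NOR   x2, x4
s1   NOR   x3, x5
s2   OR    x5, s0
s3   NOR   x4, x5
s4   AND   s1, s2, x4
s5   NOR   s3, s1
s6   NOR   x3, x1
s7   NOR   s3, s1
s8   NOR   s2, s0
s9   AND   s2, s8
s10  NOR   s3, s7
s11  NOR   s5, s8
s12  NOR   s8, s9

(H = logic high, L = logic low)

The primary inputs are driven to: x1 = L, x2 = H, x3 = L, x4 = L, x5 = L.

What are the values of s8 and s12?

s0 = x2 NOR x4 = H NOR L = L
s2 = x5 OR s0 = L OR L = L
s8 = s2 NOR s0 = L NOR L = H
s9 = s2 AND s8 = L AND H = L
s12 = s8 NOR s9 = H NOR L = L

s8 = H  s12 = L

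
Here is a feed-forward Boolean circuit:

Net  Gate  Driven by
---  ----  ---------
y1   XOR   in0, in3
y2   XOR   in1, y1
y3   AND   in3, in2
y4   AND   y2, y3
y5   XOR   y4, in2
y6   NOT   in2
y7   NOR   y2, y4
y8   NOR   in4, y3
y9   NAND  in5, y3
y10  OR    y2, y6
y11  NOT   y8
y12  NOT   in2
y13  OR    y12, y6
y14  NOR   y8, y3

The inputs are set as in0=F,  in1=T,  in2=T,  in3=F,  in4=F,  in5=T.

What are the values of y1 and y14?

y1 = F  y14 = F

y1 = in0 XOR in3 = F XOR F = F
y3 = in3 AND in2 = F AND T = F
y8 = in4 NOR y3 = F NOR F = T
y14 = y8 NOR y3 = T NOR F = F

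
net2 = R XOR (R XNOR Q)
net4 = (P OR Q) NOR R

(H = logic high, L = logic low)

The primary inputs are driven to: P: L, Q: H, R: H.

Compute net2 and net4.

net2 = L; net4 = L

net2 = H XOR (H XNOR H) = L
net4 = (L OR H) NOR H = L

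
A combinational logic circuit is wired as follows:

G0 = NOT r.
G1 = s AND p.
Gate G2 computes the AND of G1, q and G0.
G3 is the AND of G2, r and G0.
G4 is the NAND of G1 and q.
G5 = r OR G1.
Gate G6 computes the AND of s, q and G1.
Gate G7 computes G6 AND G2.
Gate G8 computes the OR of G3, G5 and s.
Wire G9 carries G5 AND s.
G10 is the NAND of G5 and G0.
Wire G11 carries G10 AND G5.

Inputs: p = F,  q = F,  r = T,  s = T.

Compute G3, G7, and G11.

G3 = F  G7 = F  G11 = T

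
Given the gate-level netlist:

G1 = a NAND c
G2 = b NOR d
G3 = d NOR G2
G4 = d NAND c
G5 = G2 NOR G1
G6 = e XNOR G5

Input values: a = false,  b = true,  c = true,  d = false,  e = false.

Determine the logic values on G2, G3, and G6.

G1 = a NAND c = false NAND true = true
G2 = b NOR d = true NOR false = false
G3 = d NOR G2 = false NOR false = true
G5 = G2 NOR G1 = false NOR true = false
G6 = e XNOR G5 = false XNOR false = true

G2 = false  G3 = true  G6 = true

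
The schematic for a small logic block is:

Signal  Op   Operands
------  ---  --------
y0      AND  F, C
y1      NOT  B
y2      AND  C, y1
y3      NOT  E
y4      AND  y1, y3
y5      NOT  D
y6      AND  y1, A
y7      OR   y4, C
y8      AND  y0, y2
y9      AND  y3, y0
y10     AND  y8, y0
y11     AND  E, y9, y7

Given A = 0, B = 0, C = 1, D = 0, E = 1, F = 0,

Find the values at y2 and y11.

y2 = 1, y11 = 0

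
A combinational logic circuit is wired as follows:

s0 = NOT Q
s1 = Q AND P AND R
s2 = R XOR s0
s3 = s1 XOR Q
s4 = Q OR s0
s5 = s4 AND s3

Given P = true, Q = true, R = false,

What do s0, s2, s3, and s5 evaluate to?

s0 = false; s2 = false; s3 = true; s5 = true

s0 = NOT Q = NOT true = false
s1 = Q AND P AND R = true AND true AND false = false
s2 = R XOR s0 = false XOR false = false
s3 = s1 XOR Q = false XOR true = true
s4 = Q OR s0 = true OR false = true
s5 = s4 AND s3 = true AND true = true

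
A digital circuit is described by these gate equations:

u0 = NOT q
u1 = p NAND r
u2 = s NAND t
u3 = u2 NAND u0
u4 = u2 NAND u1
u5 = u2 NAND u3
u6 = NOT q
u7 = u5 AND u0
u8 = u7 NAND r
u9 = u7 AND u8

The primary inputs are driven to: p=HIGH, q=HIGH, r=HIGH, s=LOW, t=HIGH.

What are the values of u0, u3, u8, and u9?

u0 = LOW, u3 = HIGH, u8 = HIGH, u9 = LOW

u0 = NOT q = NOT HIGH = LOW
u2 = s NAND t = LOW NAND HIGH = HIGH
u3 = u2 NAND u0 = HIGH NAND LOW = HIGH
u5 = u2 NAND u3 = HIGH NAND HIGH = LOW
u7 = u5 AND u0 = LOW AND LOW = LOW
u8 = u7 NAND r = LOW NAND HIGH = HIGH
u9 = u7 AND u8 = LOW AND HIGH = LOW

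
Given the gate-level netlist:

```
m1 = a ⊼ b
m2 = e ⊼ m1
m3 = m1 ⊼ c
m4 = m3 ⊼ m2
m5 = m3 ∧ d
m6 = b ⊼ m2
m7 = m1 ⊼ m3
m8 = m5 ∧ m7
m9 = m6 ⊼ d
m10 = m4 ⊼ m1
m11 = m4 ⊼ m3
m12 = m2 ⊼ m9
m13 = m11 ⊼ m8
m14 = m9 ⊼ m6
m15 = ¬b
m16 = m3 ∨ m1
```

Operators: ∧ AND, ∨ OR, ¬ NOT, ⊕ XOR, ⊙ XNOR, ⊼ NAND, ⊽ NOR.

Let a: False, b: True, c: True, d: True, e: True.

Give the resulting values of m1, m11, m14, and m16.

m1 = True, m11 = True, m14 = True, m16 = True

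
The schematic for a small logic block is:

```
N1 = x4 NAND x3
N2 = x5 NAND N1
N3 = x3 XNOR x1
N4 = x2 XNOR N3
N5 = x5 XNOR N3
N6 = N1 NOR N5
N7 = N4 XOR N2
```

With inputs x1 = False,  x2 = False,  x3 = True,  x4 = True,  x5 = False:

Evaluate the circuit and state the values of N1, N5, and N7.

N1 = False, N5 = True, N7 = False

N1 = x4 NAND x3 = True NAND True = False
N2 = x5 NAND N1 = False NAND False = True
N3 = x3 XNOR x1 = True XNOR False = False
N4 = x2 XNOR N3 = False XNOR False = True
N5 = x5 XNOR N3 = False XNOR False = True
N7 = N4 XOR N2 = True XOR True = False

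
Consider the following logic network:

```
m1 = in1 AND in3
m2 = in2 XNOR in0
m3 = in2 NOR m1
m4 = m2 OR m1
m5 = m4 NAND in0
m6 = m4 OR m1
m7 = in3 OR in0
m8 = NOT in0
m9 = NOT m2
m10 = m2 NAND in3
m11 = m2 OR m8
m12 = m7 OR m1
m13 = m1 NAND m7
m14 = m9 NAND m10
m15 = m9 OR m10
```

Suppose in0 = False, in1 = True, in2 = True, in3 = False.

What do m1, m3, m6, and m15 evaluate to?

m1 = in1 AND in3 = True AND False = False
m2 = in2 XNOR in0 = True XNOR False = False
m3 = in2 NOR m1 = True NOR False = False
m4 = m2 OR m1 = False OR False = False
m6 = m4 OR m1 = False OR False = False
m9 = NOT m2 = NOT False = True
m10 = m2 NAND in3 = False NAND False = True
m15 = m9 OR m10 = True OR True = True

m1 = False  m3 = False  m6 = False  m15 = True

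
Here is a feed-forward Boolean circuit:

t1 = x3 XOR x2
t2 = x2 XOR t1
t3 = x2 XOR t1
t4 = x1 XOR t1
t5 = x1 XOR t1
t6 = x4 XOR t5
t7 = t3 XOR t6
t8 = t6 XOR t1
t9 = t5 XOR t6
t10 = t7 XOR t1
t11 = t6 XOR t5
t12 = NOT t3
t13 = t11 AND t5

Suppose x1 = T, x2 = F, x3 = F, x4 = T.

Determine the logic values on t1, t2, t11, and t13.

t1 = x3 XOR x2 = F XOR F = F
t2 = x2 XOR t1 = F XOR F = F
t5 = x1 XOR t1 = T XOR F = T
t6 = x4 XOR t5 = T XOR T = F
t11 = t6 XOR t5 = F XOR T = T
t13 = t11 AND t5 = T AND T = T

t1 = F, t2 = F, t11 = T, t13 = T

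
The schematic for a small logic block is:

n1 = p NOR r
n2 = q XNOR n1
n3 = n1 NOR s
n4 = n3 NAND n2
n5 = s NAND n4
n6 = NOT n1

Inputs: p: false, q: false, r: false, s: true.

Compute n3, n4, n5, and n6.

n3 = false, n4 = true, n5 = false, n6 = false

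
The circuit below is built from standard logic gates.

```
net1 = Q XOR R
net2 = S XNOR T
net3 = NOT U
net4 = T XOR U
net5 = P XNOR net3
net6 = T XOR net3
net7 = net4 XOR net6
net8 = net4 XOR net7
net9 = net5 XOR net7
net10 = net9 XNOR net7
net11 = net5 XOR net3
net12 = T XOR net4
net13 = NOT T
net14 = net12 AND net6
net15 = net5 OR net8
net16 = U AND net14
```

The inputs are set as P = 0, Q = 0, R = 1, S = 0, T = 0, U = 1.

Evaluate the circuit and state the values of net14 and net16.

net14 = 0, net16 = 0

net3 = NOT U = NOT 1 = 0
net4 = T XOR U = 0 XOR 1 = 1
net6 = T XOR net3 = 0 XOR 0 = 0
net12 = T XOR net4 = 0 XOR 1 = 1
net14 = net12 AND net6 = 1 AND 0 = 0
net16 = U AND net14 = 1 AND 0 = 0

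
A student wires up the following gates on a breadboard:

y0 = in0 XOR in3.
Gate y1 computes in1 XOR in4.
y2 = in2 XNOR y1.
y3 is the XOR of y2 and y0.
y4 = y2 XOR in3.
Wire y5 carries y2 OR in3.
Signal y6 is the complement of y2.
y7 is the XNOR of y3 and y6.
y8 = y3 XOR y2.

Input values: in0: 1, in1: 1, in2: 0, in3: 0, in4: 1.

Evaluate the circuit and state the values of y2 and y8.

y2 = 1; y8 = 1

y0 = in0 XOR in3 = 1 XOR 0 = 1
y1 = in1 XOR in4 = 1 XOR 1 = 0
y2 = in2 XNOR y1 = 0 XNOR 0 = 1
y3 = y2 XOR y0 = 1 XOR 1 = 0
y8 = y3 XOR y2 = 0 XOR 1 = 1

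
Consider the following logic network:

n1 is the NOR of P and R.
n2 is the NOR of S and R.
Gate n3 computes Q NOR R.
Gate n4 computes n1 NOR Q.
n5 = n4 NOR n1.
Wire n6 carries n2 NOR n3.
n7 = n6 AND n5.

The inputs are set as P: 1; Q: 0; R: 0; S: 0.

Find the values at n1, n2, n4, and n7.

n1 = 0, n2 = 1, n4 = 1, n7 = 0

n1 = P NOR R = 1 NOR 0 = 0
n2 = S NOR R = 0 NOR 0 = 1
n3 = Q NOR R = 0 NOR 0 = 1
n4 = n1 NOR Q = 0 NOR 0 = 1
n5 = n4 NOR n1 = 1 NOR 0 = 0
n6 = n2 NOR n3 = 1 NOR 1 = 0
n7 = n6 AND n5 = 0 AND 0 = 0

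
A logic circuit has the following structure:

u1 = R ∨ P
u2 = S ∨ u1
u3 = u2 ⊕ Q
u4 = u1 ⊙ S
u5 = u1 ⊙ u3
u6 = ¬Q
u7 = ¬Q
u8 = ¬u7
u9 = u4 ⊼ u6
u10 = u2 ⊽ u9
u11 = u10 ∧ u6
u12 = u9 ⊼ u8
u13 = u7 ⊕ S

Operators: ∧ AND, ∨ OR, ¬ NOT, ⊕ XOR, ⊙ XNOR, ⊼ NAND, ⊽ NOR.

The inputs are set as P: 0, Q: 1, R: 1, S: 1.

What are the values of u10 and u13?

u10 = 0; u13 = 1

u1 = R OR P = 1 OR 0 = 1
u2 = S OR u1 = 1 OR 1 = 1
u4 = u1 XNOR S = 1 XNOR 1 = 1
u6 = NOT Q = NOT 1 = 0
u7 = NOT Q = NOT 1 = 0
u9 = u4 NAND u6 = 1 NAND 0 = 1
u10 = u2 NOR u9 = 1 NOR 1 = 0
u13 = u7 XOR S = 0 XOR 1 = 1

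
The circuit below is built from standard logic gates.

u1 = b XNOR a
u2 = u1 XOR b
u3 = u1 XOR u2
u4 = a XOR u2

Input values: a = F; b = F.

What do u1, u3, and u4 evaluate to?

u1 = b XNOR a = F XNOR F = T
u2 = u1 XOR b = T XOR F = T
u3 = u1 XOR u2 = T XOR T = F
u4 = a XOR u2 = F XOR T = T

u1 = T  u3 = F  u4 = T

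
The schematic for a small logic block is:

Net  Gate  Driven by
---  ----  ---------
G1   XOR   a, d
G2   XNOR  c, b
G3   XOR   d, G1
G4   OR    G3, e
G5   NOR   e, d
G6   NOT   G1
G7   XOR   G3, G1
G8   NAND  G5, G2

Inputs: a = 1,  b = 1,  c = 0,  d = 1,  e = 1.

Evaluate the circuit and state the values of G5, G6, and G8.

G5 = 0, G6 = 1, G8 = 1

G1 = a XOR d = 1 XOR 1 = 0
G2 = c XNOR b = 0 XNOR 1 = 0
G5 = e NOR d = 1 NOR 1 = 0
G6 = NOT G1 = NOT 0 = 1
G8 = G5 NAND G2 = 0 NAND 0 = 1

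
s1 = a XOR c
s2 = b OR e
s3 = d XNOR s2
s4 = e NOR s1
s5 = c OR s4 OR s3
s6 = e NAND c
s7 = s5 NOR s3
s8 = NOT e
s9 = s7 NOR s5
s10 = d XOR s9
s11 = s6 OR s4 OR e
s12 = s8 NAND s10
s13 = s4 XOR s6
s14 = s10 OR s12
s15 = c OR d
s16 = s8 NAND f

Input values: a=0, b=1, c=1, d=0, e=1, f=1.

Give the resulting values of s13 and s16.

s13 = 0  s16 = 1

s1 = a XOR c = 0 XOR 1 = 1
s4 = e NOR s1 = 1 NOR 1 = 0
s6 = e NAND c = 1 NAND 1 = 0
s8 = NOT e = NOT 1 = 0
s13 = s4 XOR s6 = 0 XOR 0 = 0
s16 = s8 NAND f = 0 NAND 1 = 1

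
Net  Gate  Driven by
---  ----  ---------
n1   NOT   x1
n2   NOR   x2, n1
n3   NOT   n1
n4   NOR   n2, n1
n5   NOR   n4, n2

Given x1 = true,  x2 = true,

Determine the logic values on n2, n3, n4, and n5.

n2 = false; n3 = true; n4 = true; n5 = false

n1 = NOT x1 = NOT true = false
n2 = x2 NOR n1 = true NOR false = false
n3 = NOT n1 = NOT false = true
n4 = n2 NOR n1 = false NOR false = true
n5 = n4 NOR n2 = true NOR false = false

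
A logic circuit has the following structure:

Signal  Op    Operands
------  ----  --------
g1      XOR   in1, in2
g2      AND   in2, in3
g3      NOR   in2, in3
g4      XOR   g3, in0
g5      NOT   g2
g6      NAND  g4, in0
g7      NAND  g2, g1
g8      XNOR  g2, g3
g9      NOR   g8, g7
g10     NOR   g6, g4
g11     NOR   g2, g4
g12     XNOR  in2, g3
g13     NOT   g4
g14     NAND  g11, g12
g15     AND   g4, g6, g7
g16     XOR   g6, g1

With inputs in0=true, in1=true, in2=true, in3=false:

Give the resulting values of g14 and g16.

g1 = in1 XOR in2 = true XOR true = false
g2 = in2 AND in3 = true AND false = false
g3 = in2 NOR in3 = true NOR false = false
g4 = g3 XOR in0 = false XOR true = true
g6 = g4 NAND in0 = true NAND true = false
g11 = g2 NOR g4 = false NOR true = false
g12 = in2 XNOR g3 = true XNOR false = false
g14 = g11 NAND g12 = false NAND false = true
g16 = g6 XOR g1 = false XOR false = false

g14 = true  g16 = false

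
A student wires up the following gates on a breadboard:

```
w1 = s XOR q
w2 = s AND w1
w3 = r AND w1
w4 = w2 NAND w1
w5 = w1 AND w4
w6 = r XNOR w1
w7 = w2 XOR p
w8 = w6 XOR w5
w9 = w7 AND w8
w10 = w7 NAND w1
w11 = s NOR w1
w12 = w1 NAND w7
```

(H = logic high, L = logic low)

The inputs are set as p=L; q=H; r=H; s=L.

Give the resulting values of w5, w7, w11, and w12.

w1 = s XOR q = L XOR H = H
w2 = s AND w1 = L AND H = L
w4 = w2 NAND w1 = L NAND H = H
w5 = w1 AND w4 = H AND H = H
w7 = w2 XOR p = L XOR L = L
w11 = s NOR w1 = L NOR H = L
w12 = w1 NAND w7 = H NAND L = H

w5 = H, w7 = L, w11 = L, w12 = H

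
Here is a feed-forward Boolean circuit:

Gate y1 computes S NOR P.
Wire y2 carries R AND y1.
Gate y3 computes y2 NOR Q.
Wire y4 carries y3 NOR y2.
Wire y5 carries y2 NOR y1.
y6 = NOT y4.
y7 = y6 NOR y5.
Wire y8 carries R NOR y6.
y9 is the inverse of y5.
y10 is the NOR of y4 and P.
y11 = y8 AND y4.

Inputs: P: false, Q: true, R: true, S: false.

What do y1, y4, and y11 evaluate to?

y1 = true, y4 = false, y11 = false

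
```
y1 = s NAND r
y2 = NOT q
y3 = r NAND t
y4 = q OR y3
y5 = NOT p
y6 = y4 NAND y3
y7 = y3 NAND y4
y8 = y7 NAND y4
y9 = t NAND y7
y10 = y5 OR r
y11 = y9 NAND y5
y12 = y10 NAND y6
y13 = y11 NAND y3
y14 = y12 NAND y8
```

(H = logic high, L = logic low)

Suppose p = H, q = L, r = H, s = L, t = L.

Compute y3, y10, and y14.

y3 = H, y10 = H, y14 = L

y3 = r NAND t = H NAND L = H
y4 = q OR y3 = L OR H = H
y5 = NOT p = NOT H = L
y6 = y4 NAND y3 = H NAND H = L
y7 = y3 NAND y4 = H NAND H = L
y8 = y7 NAND y4 = L NAND H = H
y10 = y5 OR r = L OR H = H
y12 = y10 NAND y6 = H NAND L = H
y14 = y12 NAND y8 = H NAND H = L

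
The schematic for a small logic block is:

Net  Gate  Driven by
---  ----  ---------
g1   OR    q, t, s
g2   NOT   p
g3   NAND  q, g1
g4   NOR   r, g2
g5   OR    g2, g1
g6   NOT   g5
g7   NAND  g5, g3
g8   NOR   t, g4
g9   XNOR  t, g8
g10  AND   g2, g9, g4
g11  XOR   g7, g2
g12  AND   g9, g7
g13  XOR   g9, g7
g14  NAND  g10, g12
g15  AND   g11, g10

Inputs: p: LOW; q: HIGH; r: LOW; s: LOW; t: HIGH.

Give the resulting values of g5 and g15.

g5 = HIGH, g15 = LOW

g1 = q OR t OR s = HIGH OR HIGH OR LOW = HIGH
g2 = NOT p = NOT LOW = HIGH
g3 = q NAND g1 = HIGH NAND HIGH = LOW
g4 = r NOR g2 = LOW NOR HIGH = LOW
g5 = g2 OR g1 = HIGH OR HIGH = HIGH
g7 = g5 NAND g3 = HIGH NAND LOW = HIGH
g8 = t NOR g4 = HIGH NOR LOW = LOW
g9 = t XNOR g8 = HIGH XNOR LOW = LOW
g10 = g2 AND g9 AND g4 = HIGH AND LOW AND LOW = LOW
g11 = g7 XOR g2 = HIGH XOR HIGH = LOW
g15 = g11 AND g10 = LOW AND LOW = LOW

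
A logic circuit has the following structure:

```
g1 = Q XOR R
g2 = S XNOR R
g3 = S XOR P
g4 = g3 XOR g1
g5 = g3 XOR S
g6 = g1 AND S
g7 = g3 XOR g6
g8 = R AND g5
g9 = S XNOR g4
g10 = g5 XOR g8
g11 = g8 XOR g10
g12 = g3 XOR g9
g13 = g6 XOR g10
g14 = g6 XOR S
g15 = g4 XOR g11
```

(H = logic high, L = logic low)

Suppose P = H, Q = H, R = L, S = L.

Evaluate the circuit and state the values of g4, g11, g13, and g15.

g4 = L, g11 = H, g13 = H, g15 = H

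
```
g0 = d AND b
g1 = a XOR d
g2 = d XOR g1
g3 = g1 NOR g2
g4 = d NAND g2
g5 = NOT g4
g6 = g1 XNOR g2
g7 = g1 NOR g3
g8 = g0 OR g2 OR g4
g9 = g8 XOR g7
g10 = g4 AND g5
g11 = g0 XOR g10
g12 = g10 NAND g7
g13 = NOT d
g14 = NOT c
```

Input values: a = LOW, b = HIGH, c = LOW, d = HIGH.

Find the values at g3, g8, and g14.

g0 = d AND b = HIGH AND HIGH = HIGH
g1 = a XOR d = LOW XOR HIGH = HIGH
g2 = d XOR g1 = HIGH XOR HIGH = LOW
g3 = g1 NOR g2 = HIGH NOR LOW = LOW
g4 = d NAND g2 = HIGH NAND LOW = HIGH
g8 = g0 OR g2 OR g4 = HIGH OR LOW OR HIGH = HIGH
g14 = NOT c = NOT LOW = HIGH

g3 = LOW, g8 = HIGH, g14 = HIGH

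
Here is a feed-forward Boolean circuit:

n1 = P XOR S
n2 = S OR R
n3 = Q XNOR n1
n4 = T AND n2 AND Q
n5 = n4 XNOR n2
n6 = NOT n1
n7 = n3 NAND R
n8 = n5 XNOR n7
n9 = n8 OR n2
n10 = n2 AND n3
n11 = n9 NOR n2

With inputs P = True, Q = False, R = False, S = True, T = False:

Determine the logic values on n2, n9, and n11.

n1 = P XOR S = True XOR True = False
n2 = S OR R = True OR False = True
n3 = Q XNOR n1 = False XNOR False = True
n4 = T AND n2 AND Q = False AND True AND False = False
n5 = n4 XNOR n2 = False XNOR True = False
n7 = n3 NAND R = True NAND False = True
n8 = n5 XNOR n7 = False XNOR True = False
n9 = n8 OR n2 = False OR True = True
n11 = n9 NOR n2 = True NOR True = False

n2 = True, n9 = True, n11 = False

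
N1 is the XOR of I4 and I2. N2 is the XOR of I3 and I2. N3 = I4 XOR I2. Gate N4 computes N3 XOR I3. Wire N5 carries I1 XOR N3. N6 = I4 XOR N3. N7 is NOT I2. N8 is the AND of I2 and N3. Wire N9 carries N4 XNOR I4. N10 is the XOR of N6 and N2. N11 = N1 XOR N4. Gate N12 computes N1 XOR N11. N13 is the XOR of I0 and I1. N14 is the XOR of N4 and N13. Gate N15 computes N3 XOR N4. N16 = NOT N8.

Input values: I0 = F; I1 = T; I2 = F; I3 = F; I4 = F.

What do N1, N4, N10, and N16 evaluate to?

N1 = I4 XOR I2 = F XOR F = F
N2 = I3 XOR I2 = F XOR F = F
N3 = I4 XOR I2 = F XOR F = F
N4 = N3 XOR I3 = F XOR F = F
N6 = I4 XOR N3 = F XOR F = F
N8 = I2 AND N3 = F AND F = F
N10 = N6 XOR N2 = F XOR F = F
N16 = NOT N8 = NOT F = T

N1 = F, N4 = F, N10 = F, N16 = T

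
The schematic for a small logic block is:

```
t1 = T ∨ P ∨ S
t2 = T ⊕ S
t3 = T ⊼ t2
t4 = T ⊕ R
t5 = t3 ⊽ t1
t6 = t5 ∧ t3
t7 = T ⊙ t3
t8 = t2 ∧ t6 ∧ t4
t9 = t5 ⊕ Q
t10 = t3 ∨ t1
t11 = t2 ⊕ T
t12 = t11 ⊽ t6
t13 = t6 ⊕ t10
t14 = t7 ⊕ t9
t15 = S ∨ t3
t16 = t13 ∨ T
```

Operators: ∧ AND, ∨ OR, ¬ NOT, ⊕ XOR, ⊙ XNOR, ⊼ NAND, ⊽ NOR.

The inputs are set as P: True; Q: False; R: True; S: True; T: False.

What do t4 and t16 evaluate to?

t4 = True  t16 = True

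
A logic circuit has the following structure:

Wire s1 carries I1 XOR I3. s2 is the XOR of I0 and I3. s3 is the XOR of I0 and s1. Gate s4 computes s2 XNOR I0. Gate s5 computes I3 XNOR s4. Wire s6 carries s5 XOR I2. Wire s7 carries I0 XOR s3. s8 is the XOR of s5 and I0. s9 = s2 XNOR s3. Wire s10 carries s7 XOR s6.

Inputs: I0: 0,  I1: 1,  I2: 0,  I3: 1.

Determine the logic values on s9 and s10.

s1 = I1 XOR I3 = 1 XOR 1 = 0
s2 = I0 XOR I3 = 0 XOR 1 = 1
s3 = I0 XOR s1 = 0 XOR 0 = 0
s4 = s2 XNOR I0 = 1 XNOR 0 = 0
s5 = I3 XNOR s4 = 1 XNOR 0 = 0
s6 = s5 XOR I2 = 0 XOR 0 = 0
s7 = I0 XOR s3 = 0 XOR 0 = 0
s9 = s2 XNOR s3 = 1 XNOR 0 = 0
s10 = s7 XOR s6 = 0 XOR 0 = 0

s9 = 0  s10 = 0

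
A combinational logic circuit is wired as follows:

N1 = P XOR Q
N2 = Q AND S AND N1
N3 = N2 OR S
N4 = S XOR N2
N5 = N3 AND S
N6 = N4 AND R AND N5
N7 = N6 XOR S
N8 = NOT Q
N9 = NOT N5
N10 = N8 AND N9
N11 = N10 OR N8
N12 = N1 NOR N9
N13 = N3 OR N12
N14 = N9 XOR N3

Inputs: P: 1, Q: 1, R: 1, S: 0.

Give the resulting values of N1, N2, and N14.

N1 = P XOR Q = 1 XOR 1 = 0
N2 = Q AND S AND N1 = 1 AND 0 AND 0 = 0
N3 = N2 OR S = 0 OR 0 = 0
N5 = N3 AND S = 0 AND 0 = 0
N9 = NOT N5 = NOT 0 = 1
N14 = N9 XOR N3 = 1 XOR 0 = 1

N1 = 0  N2 = 0  N14 = 1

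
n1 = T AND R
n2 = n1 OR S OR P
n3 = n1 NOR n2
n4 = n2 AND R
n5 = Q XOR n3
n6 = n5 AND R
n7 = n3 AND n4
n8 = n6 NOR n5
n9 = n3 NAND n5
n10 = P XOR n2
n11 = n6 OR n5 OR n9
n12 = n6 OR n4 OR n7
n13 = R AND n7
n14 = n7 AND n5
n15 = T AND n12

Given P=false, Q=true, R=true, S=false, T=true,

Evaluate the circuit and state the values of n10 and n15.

n10 = true, n15 = true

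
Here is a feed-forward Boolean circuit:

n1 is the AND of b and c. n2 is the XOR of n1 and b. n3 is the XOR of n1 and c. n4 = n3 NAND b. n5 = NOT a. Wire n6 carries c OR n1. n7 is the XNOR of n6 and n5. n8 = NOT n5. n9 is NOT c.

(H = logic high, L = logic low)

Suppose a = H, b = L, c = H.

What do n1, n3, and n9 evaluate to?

n1 = L; n3 = H; n9 = L

n1 = b AND c = L AND H = L
n3 = n1 XOR c = L XOR H = H
n9 = NOT c = NOT H = L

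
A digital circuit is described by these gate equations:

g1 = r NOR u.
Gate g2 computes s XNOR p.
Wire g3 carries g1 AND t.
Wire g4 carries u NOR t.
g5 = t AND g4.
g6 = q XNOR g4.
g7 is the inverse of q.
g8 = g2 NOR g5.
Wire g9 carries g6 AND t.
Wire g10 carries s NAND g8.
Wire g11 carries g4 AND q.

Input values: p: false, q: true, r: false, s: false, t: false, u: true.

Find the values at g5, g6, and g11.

g5 = false  g6 = false  g11 = false

g4 = u NOR t = true NOR false = false
g5 = t AND g4 = false AND false = false
g6 = q XNOR g4 = true XNOR false = false
g11 = g4 AND q = false AND true = false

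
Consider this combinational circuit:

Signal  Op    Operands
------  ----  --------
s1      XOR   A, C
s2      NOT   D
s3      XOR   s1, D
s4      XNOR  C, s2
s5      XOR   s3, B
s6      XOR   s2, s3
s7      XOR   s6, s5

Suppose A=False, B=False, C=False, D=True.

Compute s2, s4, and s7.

s1 = A XOR C = False XOR False = False
s2 = NOT D = NOT True = False
s3 = s1 XOR D = False XOR True = True
s4 = C XNOR s2 = False XNOR False = True
s5 = s3 XOR B = True XOR False = True
s6 = s2 XOR s3 = False XOR True = True
s7 = s6 XOR s5 = True XOR True = False

s2 = False, s4 = True, s7 = False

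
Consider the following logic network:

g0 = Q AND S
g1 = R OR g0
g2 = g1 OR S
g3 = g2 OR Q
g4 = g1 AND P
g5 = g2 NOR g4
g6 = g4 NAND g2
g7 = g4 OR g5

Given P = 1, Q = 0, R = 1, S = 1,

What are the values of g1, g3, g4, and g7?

g1 = 1; g3 = 1; g4 = 1; g7 = 1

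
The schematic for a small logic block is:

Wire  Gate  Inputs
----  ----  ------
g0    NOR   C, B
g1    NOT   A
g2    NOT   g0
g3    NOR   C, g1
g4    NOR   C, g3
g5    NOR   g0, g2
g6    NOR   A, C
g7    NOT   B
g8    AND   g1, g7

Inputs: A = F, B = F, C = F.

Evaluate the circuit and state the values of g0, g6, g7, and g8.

g0 = T; g6 = T; g7 = T; g8 = T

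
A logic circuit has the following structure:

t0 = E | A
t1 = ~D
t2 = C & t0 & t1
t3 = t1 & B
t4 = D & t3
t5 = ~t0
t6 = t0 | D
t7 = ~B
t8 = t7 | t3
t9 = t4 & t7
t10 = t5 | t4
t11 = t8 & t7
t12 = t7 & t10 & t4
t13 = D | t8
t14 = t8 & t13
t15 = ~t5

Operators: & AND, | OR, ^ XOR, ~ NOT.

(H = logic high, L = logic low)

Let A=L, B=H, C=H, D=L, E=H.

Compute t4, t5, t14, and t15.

t4 = L, t5 = L, t14 = H, t15 = H

t0 = E OR A = H OR L = H
t1 = NOT D = NOT L = H
t3 = t1 AND B = H AND H = H
t4 = D AND t3 = L AND H = L
t5 = NOT t0 = NOT H = L
t7 = NOT B = NOT H = L
t8 = t7 OR t3 = L OR H = H
t13 = D OR t8 = L OR H = H
t14 = t8 AND t13 = H AND H = H
t15 = NOT t5 = NOT L = H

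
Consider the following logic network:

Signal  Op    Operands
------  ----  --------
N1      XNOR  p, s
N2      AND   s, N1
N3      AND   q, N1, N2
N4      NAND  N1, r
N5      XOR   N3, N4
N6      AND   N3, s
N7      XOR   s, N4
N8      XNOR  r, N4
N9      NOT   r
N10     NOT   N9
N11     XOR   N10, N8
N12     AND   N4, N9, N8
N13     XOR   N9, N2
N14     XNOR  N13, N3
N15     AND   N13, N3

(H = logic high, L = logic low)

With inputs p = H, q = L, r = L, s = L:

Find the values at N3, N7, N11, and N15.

N3 = L  N7 = H  N11 = L  N15 = L

N1 = p XNOR s = H XNOR L = L
N2 = s AND N1 = L AND L = L
N3 = q AND N1 AND N2 = L AND L AND L = L
N4 = N1 NAND r = L NAND L = H
N7 = s XOR N4 = L XOR H = H
N8 = r XNOR N4 = L XNOR H = L
N9 = NOT r = NOT L = H
N10 = NOT N9 = NOT H = L
N11 = N10 XOR N8 = L XOR L = L
N13 = N9 XOR N2 = H XOR L = H
N15 = N13 AND N3 = H AND L = L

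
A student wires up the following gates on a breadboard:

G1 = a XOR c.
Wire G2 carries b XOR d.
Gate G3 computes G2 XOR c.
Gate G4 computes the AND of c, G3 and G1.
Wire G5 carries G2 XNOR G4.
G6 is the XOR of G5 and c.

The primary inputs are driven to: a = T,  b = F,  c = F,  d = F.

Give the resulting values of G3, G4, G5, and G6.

G3 = F  G4 = F  G5 = T  G6 = T

G1 = a XOR c = T XOR F = T
G2 = b XOR d = F XOR F = F
G3 = G2 XOR c = F XOR F = F
G4 = c AND G3 AND G1 = F AND F AND T = F
G5 = G2 XNOR G4 = F XNOR F = T
G6 = G5 XOR c = T XOR F = T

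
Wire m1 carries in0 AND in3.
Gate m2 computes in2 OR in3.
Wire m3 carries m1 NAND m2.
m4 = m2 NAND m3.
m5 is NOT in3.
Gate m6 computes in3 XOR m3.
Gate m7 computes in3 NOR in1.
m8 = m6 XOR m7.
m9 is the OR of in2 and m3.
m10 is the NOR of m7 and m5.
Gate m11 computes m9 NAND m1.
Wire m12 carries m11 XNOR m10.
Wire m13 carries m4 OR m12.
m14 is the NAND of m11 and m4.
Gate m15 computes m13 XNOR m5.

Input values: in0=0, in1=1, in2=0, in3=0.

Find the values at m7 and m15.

m1 = in0 AND in3 = 0 AND 0 = 0
m2 = in2 OR in3 = 0 OR 0 = 0
m3 = m1 NAND m2 = 0 NAND 0 = 1
m4 = m2 NAND m3 = 0 NAND 1 = 1
m5 = NOT in3 = NOT 0 = 1
m7 = in3 NOR in1 = 0 NOR 1 = 0
m9 = in2 OR m3 = 0 OR 1 = 1
m10 = m7 NOR m5 = 0 NOR 1 = 0
m11 = m9 NAND m1 = 1 NAND 0 = 1
m12 = m11 XNOR m10 = 1 XNOR 0 = 0
m13 = m4 OR m12 = 1 OR 0 = 1
m15 = m13 XNOR m5 = 1 XNOR 1 = 1

m7 = 0; m15 = 1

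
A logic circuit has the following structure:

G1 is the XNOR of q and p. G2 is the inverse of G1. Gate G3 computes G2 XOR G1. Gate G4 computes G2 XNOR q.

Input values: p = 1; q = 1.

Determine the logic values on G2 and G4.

G2 = 0, G4 = 0

G1 = q XNOR p = 1 XNOR 1 = 1
G2 = NOT G1 = NOT 1 = 0
G4 = G2 XNOR q = 0 XNOR 1 = 0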